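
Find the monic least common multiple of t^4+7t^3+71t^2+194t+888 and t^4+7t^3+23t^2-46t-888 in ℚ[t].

t^6+9t^5+61t^4+168t^3-428t^2-2880t-21312

By polynomial division,
  t^4+7t^3+71t^2+194t+888 = (t^4+7t^3+23t^2-46t-888) + (48t^2+240t+1776)
  t^4+7t^3+23t^2-46t-888 = ((1/48)t^2+(1/24)t-1/2)(48t^2+240t+1776) + (0)
Last nonzero remainder: 48t^2+240t+1776. Dividing through by 48 gives the monic gcd t^2+5t+37.
Then lcm(f, g) = f·g / gcd(f, g); expanding and making the result monic gives the answer.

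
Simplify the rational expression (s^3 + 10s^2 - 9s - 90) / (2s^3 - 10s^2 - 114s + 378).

Repeated division with remainder:
  s^3 + 10s^2 - 9s - 90 = (1/2)(2s^3 - 10s^2 - 114s + 378) + (15s^2 + 48s - 279)
  2s^3 - 10s^2 - 114s + 378 = ((2/15)s - 82/75)(15s^2 + 48s - 279) + (-(608/25)s + 1824/25)
  15s^2 + 48s - 279 = (-(375/608)s - 2325/608)(-(608/25)s + 1824/25) + (0)
Last nonzero remainder: -(608/25)s + 1824/25. Dividing through by -608/25 gives the monic gcd s - 3.
Cancel s - 3 from numerator and denominator to get the reduced form.

(s^2 + 13s + 30)/(2s^2 - 4s - 126)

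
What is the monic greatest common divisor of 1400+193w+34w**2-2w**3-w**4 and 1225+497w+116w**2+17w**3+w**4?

Apply the Euclidean algorithm:
  -w**4-2w**3+34w**2+193w+1400 = (-1)(w**4+17w**3+116w**2+497w+1225) + (15w**3+150w**2+690w+2625)
  w**4+17w**3+116w**2+497w+1225 = ((1/15)w+7/15)(15w**3+150w**2+690w+2625) + (0)
Last nonzero remainder: 15w**3+150w**2+690w+2625. Dividing through by 15 gives the monic gcd w**3+10w**2+46w+175.

175+46w+10w**2+w**3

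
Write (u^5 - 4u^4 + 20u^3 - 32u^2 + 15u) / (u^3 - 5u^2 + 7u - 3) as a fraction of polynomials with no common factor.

By polynomial division,
  u^5 - 4u^4 + 20u^3 - 32u^2 + 15u = (u^2 + u + 18)(u^3 - 5u^2 + 7u - 3) + (54u^2 - 108u + 54)
  u^3 - 5u^2 + 7u - 3 = ((1/54)u - 1/18)(54u^2 - 108u + 54) + (0)
Last nonzero remainder: 54u^2 - 108u + 54. Dividing through by 54 gives the monic gcd u^2 - 2u + 1.
Cancel u^2 - 2u + 1 from numerator and denominator to get the reduced form.

(u^3 - 2u^2 + 15u)/(u - 3)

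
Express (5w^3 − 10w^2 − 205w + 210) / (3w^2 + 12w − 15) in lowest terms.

(5w^2 − 5w − 210)/(3w + 15)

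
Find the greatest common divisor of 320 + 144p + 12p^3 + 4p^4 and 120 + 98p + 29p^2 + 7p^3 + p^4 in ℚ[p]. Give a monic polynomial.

Euclidean algorithm in ℚ[p]:
  4p^4 + 12p^3 + 144p + 320 = (4)(p^4 + 7p^3 + 29p^2 + 98p + 120) + (-16p^3 - 116p^2 - 248p - 160)
  p^4 + 7p^3 + 29p^2 + 98p + 120 = (-(1/16)p + 1/64)(-16p^3 - 116p^2 - 248p - 160) + ((245/16)p^2 + (735/8)p + 245/2)
  -16p^3 - 116p^2 - 248p - 160 = (-(256/245)p - 64/49)((245/16)p^2 + (735/8)p + 245/2) + (0)
Last nonzero remainder: (245/16)p^2 + (735/8)p + 245/2. Dividing through by 245/16 gives the monic gcd p^2 + 6p + 8.

8 + 6p + p^2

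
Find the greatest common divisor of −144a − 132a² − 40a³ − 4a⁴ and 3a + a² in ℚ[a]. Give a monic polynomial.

Repeated division with remainder:
  −4a⁴ − 40a³ − 132a² − 144a = (−4a² − 28a − 48)(a² + 3a) + (0)
The last nonzero remainder a² + 3a is already monic.

3a + a²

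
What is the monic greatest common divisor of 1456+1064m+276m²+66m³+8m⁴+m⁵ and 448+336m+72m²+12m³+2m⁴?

56+28m+2m²+m³

By polynomial division,
  m⁵+8m⁴+66m³+276m²+1064m+1456 = ((1/2)m+1)(2m⁴+12m³+72m²+336m+448) + (18m³+36m²+504m+1008)
  2m⁴+12m³+72m²+336m+448 = ((1/9)m+4/9)(18m³+36m²+504m+1008) + (0)
Last nonzero remainder: 18m³+36m²+504m+1008. Dividing through by 18 gives the monic gcd m³+2m²+28m+56.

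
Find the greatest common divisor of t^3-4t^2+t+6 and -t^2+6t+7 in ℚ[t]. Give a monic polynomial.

t+1

By polynomial division,
  t^3-4t^2+t+6 = (-t-2)(-t^2+6t+7) + (20t+20)
  -t^2+6t+7 = (-(1/20)t+7/20)(20t+20) + (0)
Last nonzero remainder: 20t+20. Dividing through by 20 gives the monic gcd t+1.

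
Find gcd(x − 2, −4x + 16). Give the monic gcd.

Euclidean algorithm in ℚ[x]:
  x − 2 = (−1/4)(−4x + 16) + (2)
  −4x + 16 = (−2x + 8)(2) + (0)
The last nonzero remainder is the constant 2, so the polynomials are coprime and gcd = 1.

1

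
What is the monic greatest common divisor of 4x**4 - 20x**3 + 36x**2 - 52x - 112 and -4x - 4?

Euclidean algorithm in ℚ[x]:
  4x**4 - 20x**3 + 36x**2 - 52x - 112 = (-x**3 + 6x**2 - 15x + 28)(-4x - 4) + (0)
Last nonzero remainder: -4x - 4. Dividing through by -4 gives the monic gcd x + 1.

x + 1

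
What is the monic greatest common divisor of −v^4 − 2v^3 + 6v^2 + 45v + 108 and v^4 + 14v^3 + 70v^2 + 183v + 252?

v^2 + 3v + 9

Euclidean algorithm in ℚ[v]:
  −v^4 − 2v^3 + 6v^2 + 45v + 108 = (−1)(v^4 + 14v^3 + 70v^2 + 183v + 252) + (12v^3 + 76v^2 + 228v + 360)
  v^4 + 14v^3 + 70v^2 + 183v + 252 = ((1/12)v + 23/36)(12v^3 + 76v^2 + 228v + 360) + ((22/9)v^2 + (22/3)v + 22)
  12v^3 + 76v^2 + 228v + 360 = ((54/11)v + 180/11)((22/9)v^2 + (22/3)v + 22) + (0)
Last nonzero remainder: (22/9)v^2 + (22/3)v + 22. Dividing through by 22/9 gives the monic gcd v^2 + 3v + 9.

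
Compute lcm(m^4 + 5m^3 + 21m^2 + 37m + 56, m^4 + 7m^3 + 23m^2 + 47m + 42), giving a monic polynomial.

m^6 + 10m^5 + 52m^4 + 172m^3 + 367m^2 + 502m + 336

Repeated division with remainder:
  m^4 + 5m^3 + 21m^2 + 37m + 56 = (m^4 + 7m^3 + 23m^2 + 47m + 42) + (-2m^3 - 2m^2 - 10m + 14)
  m^4 + 7m^3 + 23m^2 + 47m + 42 = (-(1/2)m - 3)(-2m^3 - 2m^2 - 10m + 14) + (12m^2 + 24m + 84)
  -2m^3 - 2m^2 - 10m + 14 = (-(1/6)m + 1/6)(12m^2 + 24m + 84) + (0)
Last nonzero remainder: 12m^2 + 24m + 84. Dividing through by 12 gives the monic gcd m^2 + 2m + 7.
Then lcm(f, g) = f·g / gcd(f, g); expanding and making the result monic gives the answer.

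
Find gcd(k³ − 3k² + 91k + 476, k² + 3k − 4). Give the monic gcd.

Euclidean algorithm in ℚ[k]:
  k³ − 3k² + 91k + 476 = (k − 6)(k² + 3k − 4) + (113k + 452)
  k² + 3k − 4 = ((1/113)k − 1/113)(113k + 452) + (0)
Last nonzero remainder: 113k + 452. Dividing through by 113 gives the monic gcd k + 4.

k + 4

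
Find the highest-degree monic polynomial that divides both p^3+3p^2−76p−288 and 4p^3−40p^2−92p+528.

Euclidean algorithm in ℚ[p]:
  p^3+3p^2−76p−288 = (1/4)(4p^3−40p^2−92p+528) + (13p^2−53p−420)
  4p^3−40p^2−92p+528 = ((4/13)p−308/169)(13p^2−53p−420) + (−(10032/169)p−40128/169)
  13p^2−53p−420 = (−(2197/10032)p+5915/3344)(−(10032/169)p−40128/169) + (0)
Last nonzero remainder: −(10032/169)p−40128/169. Dividing through by −10032/169 gives the monic gcd p+4.

p+4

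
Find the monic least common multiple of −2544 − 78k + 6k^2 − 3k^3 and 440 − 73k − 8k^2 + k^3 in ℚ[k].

Euclidean algorithm in ℚ[k]:
  −3k^3 + 6k^2 − 78k − 2544 = (−3)(k^3 − 8k^2 − 73k + 440) + (−18k^2 − 297k − 1224)
  k^3 − 8k^2 − 73k + 440 = (−(1/18)k + 49/36)(−18k^2 − 297k − 1224) + ((1053/4)k + 2106)
  −18k^2 − 297k − 1224 = (−(8/117)k − 68/117)((1053/4)k + 2106) + (0)
Last nonzero remainder: (1053/4)k + 2106. Dividing through by 1053/4 gives the monic gcd k + 8.
Then lcm(f, g) = f·g / gcd(f, g); expanding and making the result monic gives the answer.

46640 − 12138k + 322k^2 + 113k^3 − 18k^4 + k^5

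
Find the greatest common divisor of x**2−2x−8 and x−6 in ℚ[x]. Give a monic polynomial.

By polynomial division,
  x**2−2x−8 = (x+4)(x−6) + (16)
  x−6 = ((1/16)x−3/8)(16) + (0)
The last nonzero remainder is the constant 16, so the polynomials are coprime and gcd = 1.

1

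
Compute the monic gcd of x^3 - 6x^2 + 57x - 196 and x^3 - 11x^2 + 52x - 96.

x - 4

Repeated division with remainder:
  x^3 - 6x^2 + 57x - 196 = (x^3 - 11x^2 + 52x - 96) + (5x^2 + 5x - 100)
  x^3 - 11x^2 + 52x - 96 = ((1/5)x - 12/5)(5x^2 + 5x - 100) + (84x - 336)
  5x^2 + 5x - 100 = ((5/84)x + 25/84)(84x - 336) + (0)
Last nonzero remainder: 84x - 336. Dividing through by 84 gives the monic gcd x - 4.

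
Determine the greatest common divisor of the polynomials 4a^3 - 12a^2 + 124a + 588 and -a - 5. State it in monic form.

1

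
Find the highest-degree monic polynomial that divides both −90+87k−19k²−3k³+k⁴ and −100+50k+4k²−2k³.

−10+3k+k²

Repeated division with remainder:
  k⁴−3k³−19k²+87k−90 = (−(1/2)k+1/2)(−2k³+4k²+50k−100) + (4k²+12k−40)
  −2k³+4k²+50k−100 = (−(1/2)k+5/2)(4k²+12k−40) + (0)
Last nonzero remainder: 4k²+12k−40. Dividing through by 4 gives the monic gcd k²+3k−10.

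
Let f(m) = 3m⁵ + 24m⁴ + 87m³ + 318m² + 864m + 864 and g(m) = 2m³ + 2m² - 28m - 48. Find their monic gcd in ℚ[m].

m² + 5m + 6

By polynomial division,
  3m⁵ + 24m⁴ + 87m³ + 318m² + 864m + 864 = ((3/2)m² + (21/2)m + 54)(2m³ + 2m² - 28m - 48) + (576m² + 2880m + 3456)
  2m³ + 2m² - 28m - 48 = ((1/288)m - 1/72)(576m² + 2880m + 3456) + (0)
Last nonzero remainder: 576m² + 2880m + 3456. Dividing through by 576 gives the monic gcd m² + 5m + 6.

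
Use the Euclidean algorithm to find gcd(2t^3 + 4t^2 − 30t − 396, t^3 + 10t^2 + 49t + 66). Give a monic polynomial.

t^2 + 8t + 33

Euclidean algorithm in ℚ[t]:
  2t^3 + 4t^2 − 30t − 396 = (2)(t^3 + 10t^2 + 49t + 66) + (−16t^2 − 128t − 528)
  t^3 + 10t^2 + 49t + 66 = (−(1/16)t − 1/8)(−16t^2 − 128t − 528) + (0)
Last nonzero remainder: −16t^2 − 128t − 528. Dividing through by −16 gives the monic gcd t^2 + 8t + 33.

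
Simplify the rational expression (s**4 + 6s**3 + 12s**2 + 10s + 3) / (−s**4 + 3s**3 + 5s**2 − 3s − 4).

(−s**2 − 4s − 3)/(s**2 − 5s + 4)

Apply the Euclidean algorithm:
  s**4 + 6s**3 + 12s**2 + 10s + 3 = (−1)(−s**4 + 3s**3 + 5s**2 − 3s − 4) + (9s**3 + 17s**2 + 7s − 1)
  −s**4 + 3s**3 + 5s**2 − 3s − 4 = (−(1/9)s + 44/81)(9s**3 + 17s**2 + 7s − 1) + (−(280/81)s**2 − (560/81)s − 280/81)
  9s**3 + 17s**2 + 7s − 1 = (−(729/280)s + 81/280)(−(280/81)s**2 − (560/81)s − 280/81) + (0)
Last nonzero remainder: −(280/81)s**2 − (560/81)s − 280/81. Dividing through by −280/81 gives the monic gcd s**2 + 2s + 1.
Cancel s**2 + 2s + 1 from numerator and denominator to get the reduced form.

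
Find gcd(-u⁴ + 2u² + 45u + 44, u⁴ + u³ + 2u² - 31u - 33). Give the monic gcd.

u³ + 4u² + 14u + 11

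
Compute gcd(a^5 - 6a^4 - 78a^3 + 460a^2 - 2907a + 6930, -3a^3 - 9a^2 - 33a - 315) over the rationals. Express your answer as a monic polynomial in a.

a^2 - 2a + 21

By polynomial division,
  a^5 - 6a^4 - 78a^3 + 460a^2 - 2907a + 6930 = (-(1/3)a^2 + 3a + 62/3)(-3a^3 - 9a^2 - 33a - 315) + (640a^2 - 1280a + 13440)
  -3a^3 - 9a^2 - 33a - 315 = (-(3/640)a - 3/128)(640a^2 - 1280a + 13440) + (0)
Last nonzero remainder: 640a^2 - 1280a + 13440. Dividing through by 640 gives the monic gcd a^2 - 2a + 21.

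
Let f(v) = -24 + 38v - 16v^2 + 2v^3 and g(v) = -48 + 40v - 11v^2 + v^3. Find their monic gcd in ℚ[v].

12 - 7v + v^2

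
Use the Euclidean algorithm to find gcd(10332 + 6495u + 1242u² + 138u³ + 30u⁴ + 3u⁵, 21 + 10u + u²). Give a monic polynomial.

Repeated division with remainder:
  3u⁵ + 30u⁴ + 138u³ + 1242u² + 6495u + 10332 = (3u³ + 75u + 492)(u² + 10u + 21) + (0)
The last nonzero remainder u² + 10u + 21 is already monic.

21 + 10u + u²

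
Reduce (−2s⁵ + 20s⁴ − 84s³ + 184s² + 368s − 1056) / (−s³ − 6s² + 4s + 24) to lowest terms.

(2s³ − 20s² + 92s − 264)/(s + 6)

Apply the Euclidean algorithm:
  −2s⁵ + 20s⁴ − 84s³ + 184s² + 368s − 1056 = (2s² − 32s + 284)(−s³ − 6s² + 4s + 24) + (1968s² − 7872)
  −s³ − 6s² + 4s + 24 = (−(1/1968)s − 1/328)(1968s² − 7872) + (0)
Last nonzero remainder: 1968s² − 7872. Dividing through by 1968 gives the monic gcd s² − 4.
Cancel s² − 4 from numerator and denominator to get the reduced form.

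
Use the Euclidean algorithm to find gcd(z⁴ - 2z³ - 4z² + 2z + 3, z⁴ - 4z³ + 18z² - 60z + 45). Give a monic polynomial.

z² - 4z + 3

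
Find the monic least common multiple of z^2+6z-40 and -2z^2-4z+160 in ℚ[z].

By polynomial division,
  z^2+6z-40 = (-1/2)(-2z^2-4z+160) + (4z+40)
  -2z^2-4z+160 = (-(1/2)z+4)(4z+40) + (0)
Last nonzero remainder: 4z+40. Dividing through by 4 gives the monic gcd z+10.
Then lcm(f, g) = f·g / gcd(f, g); expanding and making the result monic gives the answer.

z^3-2z^2-88z+320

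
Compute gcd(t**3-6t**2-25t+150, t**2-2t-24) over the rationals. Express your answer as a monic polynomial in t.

t-6

Repeated division with remainder:
  t**3-6t**2-25t+150 = (t-4)(t**2-2t-24) + (-9t+54)
  t**2-2t-24 = (-(1/9)t-4/9)(-9t+54) + (0)
Last nonzero remainder: -9t+54. Dividing through by -9 gives the monic gcd t-6.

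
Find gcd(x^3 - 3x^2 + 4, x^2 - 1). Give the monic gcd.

x + 1

Repeated division with remainder:
  x^3 - 3x^2 + 4 = (x - 3)(x^2 - 1) + (x + 1)
  x^2 - 1 = (x - 1)(x + 1) + (0)
The last nonzero remainder x + 1 is already monic.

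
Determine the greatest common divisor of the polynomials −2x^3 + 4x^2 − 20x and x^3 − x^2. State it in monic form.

x

Euclidean algorithm in ℚ[x]:
  −2x^3 + 4x^2 − 20x = (−2)(x^3 − x^2) + (2x^2 − 20x)
  x^3 − x^2 = ((1/2)x + 9/2)(2x^2 − 20x) + (90x)
  2x^2 − 20x = ((1/45)x − 2/9)(90x) + (0)
Last nonzero remainder: 90x. Dividing through by 90 gives the monic gcd x.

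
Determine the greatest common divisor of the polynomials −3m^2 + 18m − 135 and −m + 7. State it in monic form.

By polynomial division,
  −3m^2 + 18m − 135 = (3m + 3)(−m + 7) + (−156)
  −m + 7 = ((1/156)m − 7/156)(−156) + (0)
The last nonzero remainder is the constant −156, so the polynomials are coprime and gcd = 1.

1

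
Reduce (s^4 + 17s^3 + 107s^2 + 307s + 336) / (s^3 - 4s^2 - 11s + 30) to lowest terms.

(s^3 + 14s^2 + 65s + 112)/(s^2 - 7s + 10)

Repeated division with remainder:
  s^4 + 17s^3 + 107s^2 + 307s + 336 = (s + 21)(s^3 - 4s^2 - 11s + 30) + (202s^2 + 508s - 294)
  s^3 - 4s^2 - 11s + 30 = ((1/202)s - 329/10201)(202s^2 + 508s - 294) + ((69768/10201)s + 209304/10201)
  202s^2 + 508s - 294 = ((1030301/34884)s - 499849/34884)((69768/10201)s + 209304/10201) + (0)
Last nonzero remainder: (69768/10201)s + 209304/10201. Dividing through by 69768/10201 gives the monic gcd s + 3.
Cancel s + 3 from numerator and denominator to get the reduced form.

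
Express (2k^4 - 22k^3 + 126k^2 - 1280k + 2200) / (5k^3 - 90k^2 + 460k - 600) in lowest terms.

Euclidean algorithm in ℚ[k]:
  2k^4 - 22k^3 + 126k^2 - 1280k + 2200 = ((2/5)k + 14/5)(5k^3 - 90k^2 + 460k - 600) + (194k^2 - 2328k + 3880)
  5k^3 - 90k^2 + 460k - 600 = ((5/194)k - 15/97)(194k^2 - 2328k + 3880) + (0)
Last nonzero remainder: 194k^2 - 2328k + 3880. Dividing through by 194 gives the monic gcd k^2 - 12k + 20.
Cancel k^2 - 12k + 20 from numerator and denominator to get the reduced form.

(2k^2 + 2k + 110)/(5k - 30)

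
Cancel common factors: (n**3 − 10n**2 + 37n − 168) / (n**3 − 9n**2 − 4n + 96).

(n**2 − 2n + 21)/(n**2 − n − 12)

By polynomial division,
  n**3 − 10n**2 + 37n − 168 = (n**3 − 9n**2 − 4n + 96) + (−n**2 + 41n − 264)
  n**3 − 9n**2 − 4n + 96 = (−n − 32)(−n**2 + 41n − 264) + (1044n − 8352)
  −n**2 + 41n − 264 = (−(1/1044)n + 11/348)(1044n − 8352) + (0)
Last nonzero remainder: 1044n − 8352. Dividing through by 1044 gives the monic gcd n − 8.
Cancel n − 8 from numerator and denominator to get the reduced form.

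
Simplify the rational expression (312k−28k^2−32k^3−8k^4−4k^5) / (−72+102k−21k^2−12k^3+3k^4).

Euclidean algorithm in ℚ[k]:
  −4k^5−8k^4−32k^3−28k^2+312k = (−(4/3)k−8)(3k^4−12k^3−21k^2+102k−72) + (−156k^3−60k^2+1032k−576)
  3k^4−12k^3−21k^2+102k−72 = (−(1/52)k+57/676)(−156k^3−60k^2+1032k−576) + ((660/169)k^2+(660/169)k−3960/169)
  −156k^3−60k^2+1032k−576 = (−(2197/55)k+1352/55)((660/169)k^2+(660/169)k−3960/169) + (0)
Last nonzero remainder: (660/169)k^2+(660/169)k−3960/169. Dividing through by 660/169 gives the monic gcd k^2+k−6.
Cancel k^2+k−6 from numerator and denominator to get the reduced form.

(−52k−4k^2−4k^3)/(12−15k+3k^2)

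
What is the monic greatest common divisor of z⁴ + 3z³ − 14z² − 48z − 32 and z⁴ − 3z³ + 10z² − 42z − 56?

By polynomial division,
  z⁴ + 3z³ − 14z² − 48z − 32 = (z⁴ − 3z³ + 10z² − 42z − 56) + (6z³ − 24z² − 6z + 24)
  z⁴ − 3z³ + 10z² − 42z − 56 = ((1/6)z + 1/6)(6z³ − 24z² − 6z + 24) + (15z² − 45z − 60)
  6z³ − 24z² − 6z + 24 = ((2/5)z − 2/5)(15z² − 45z − 60) + (0)
Last nonzero remainder: 15z² − 45z − 60. Dividing through by 15 gives the monic gcd z² − 3z − 4.

z² − 3z − 4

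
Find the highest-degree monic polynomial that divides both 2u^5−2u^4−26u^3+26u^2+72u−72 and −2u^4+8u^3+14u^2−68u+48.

Repeated division with remainder:
  2u^5−2u^4−26u^3+26u^2+72u−72 = (−u−3)(−2u^4+8u^3+14u^2−68u+48) + (12u^3−84u+72)
  −2u^4+8u^3+14u^2−68u+48 = (−(1/6)u+2/3)(12u^3−84u+72) + (0)
Last nonzero remainder: 12u^3−84u+72. Dividing through by 12 gives the monic gcd u^3−7u+6.

u^3−7u+6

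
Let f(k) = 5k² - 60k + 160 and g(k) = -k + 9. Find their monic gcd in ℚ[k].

Repeated division with remainder:
  5k² - 60k + 160 = (-5k + 15)(-k + 9) + (25)
  -k + 9 = (-(1/25)k + 9/25)(25) + (0)
The last nonzero remainder is the constant 25, so the polynomials are coprime and gcd = 1.

1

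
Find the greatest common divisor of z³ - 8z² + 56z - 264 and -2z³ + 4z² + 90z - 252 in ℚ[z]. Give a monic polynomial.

By polynomial division,
  z³ - 8z² + 56z - 264 = (-1/2)(-2z³ + 4z² + 90z - 252) + (-6z² + 101z - 390)
  -2z³ + 4z² + 90z - 252 = ((1/3)z + 89/18)(-6z² + 101z - 390) + (-(5029/18)z + 5029/3)
  -6z² + 101z - 390 = ((108/5029)z - 1170/5029)(-(5029/18)z + 5029/3) + (0)
Last nonzero remainder: -(5029/18)z + 5029/3. Dividing through by -5029/18 gives the monic gcd z - 6.

z - 6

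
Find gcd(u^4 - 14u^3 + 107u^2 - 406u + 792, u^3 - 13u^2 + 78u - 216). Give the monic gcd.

u^2 - 7u + 36

Repeated division with remainder:
  u^4 - 14u^3 + 107u^2 - 406u + 792 = (u - 1)(u^3 - 13u^2 + 78u - 216) + (16u^2 - 112u + 576)
  u^3 - 13u^2 + 78u - 216 = ((1/16)u - 3/8)(16u^2 - 112u + 576) + (0)
Last nonzero remainder: 16u^2 - 112u + 576. Dividing through by 16 gives the monic gcd u^2 - 7u + 36.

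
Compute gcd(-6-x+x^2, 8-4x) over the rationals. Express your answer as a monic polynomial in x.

Euclidean algorithm in ℚ[x]:
  x^2-x-6 = (-(1/4)x-1/4)(-4x+8) + (-4)
  -4x+8 = (x-2)(-4) + (0)
The last nonzero remainder is the constant -4, so the polynomials are coprime and gcd = 1.

1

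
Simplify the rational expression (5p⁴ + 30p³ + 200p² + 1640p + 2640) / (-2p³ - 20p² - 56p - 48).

Apply the Euclidean algorithm:
  5p⁴ + 30p³ + 200p² + 1640p + 2640 = (-(5/2)p + 10)(-2p³ - 20p² - 56p - 48) + (260p² + 2080p + 3120)
  -2p³ - 20p² - 56p - 48 = (-(1/130)p - 1/65)(260p² + 2080p + 3120) + (0)
Last nonzero remainder: 260p² + 2080p + 3120. Dividing through by 260 gives the monic gcd p² + 8p + 12.
Cancel p² + 8p + 12 from numerator and denominator to get the reduced form.

(-5p² + 10p - 220)/(2p + 4)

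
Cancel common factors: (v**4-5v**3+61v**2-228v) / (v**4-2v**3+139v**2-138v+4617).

(v**2-4v)/(v**2-v+81)

Apply the Euclidean algorithm:
  v**4-5v**3+61v**2-228v = (v**4-2v**3+139v**2-138v+4617) + (-3v**3-78v**2-90v-4617)
  v**4-2v**3+139v**2-138v+4617 = (-(1/3)v+28/3)(-3v**3-78v**2-90v-4617) + (837v**2-837v+47709)
  -3v**3-78v**2-90v-4617 = (-(1/279)v-3/31)(837v**2-837v+47709) + (0)
Last nonzero remainder: 837v**2-837v+47709. Dividing through by 837 gives the monic gcd v**2-v+57.
Cancel v**2-v+57 from numerator and denominator to get the reduced form.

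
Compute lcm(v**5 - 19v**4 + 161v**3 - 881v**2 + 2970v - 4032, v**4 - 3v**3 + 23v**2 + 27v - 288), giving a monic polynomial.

v**6 - 16v**5 + 104v**4 - 398v**3 + 327v**2 + 4878v - 12096

Repeated division with remainder:
  v**5 - 19v**4 + 161v**3 - 881v**2 + 2970v - 4032 = (v - 16)(v**4 - 3v**3 + 23v**2 + 27v - 288) + (90v**3 - 540v**2 + 3690v - 8640)
  v**4 - 3v**3 + 23v**2 + 27v - 288 = ((1/90)v + 1/30)(90v**3 - 540v**2 + 3690v - 8640) + (0)
Last nonzero remainder: 90v**3 - 540v**2 + 3690v - 8640. Dividing through by 90 gives the monic gcd v**3 - 6v**2 + 41v - 96.
Then lcm(f, g) = f·g / gcd(f, g); expanding and making the result monic gives the answer.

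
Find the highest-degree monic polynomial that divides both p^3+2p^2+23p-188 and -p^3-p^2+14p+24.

p-4

Euclidean algorithm in ℚ[p]:
  p^3+2p^2+23p-188 = (-1)(-p^3-p^2+14p+24) + (p^2+37p-164)
  -p^3-p^2+14p+24 = (-p+36)(p^2+37p-164) + (-1482p+5928)
  p^2+37p-164 = (-(1/1482)p-41/1482)(-1482p+5928) + (0)
Last nonzero remainder: -1482p+5928. Dividing through by -1482 gives the monic gcd p-4.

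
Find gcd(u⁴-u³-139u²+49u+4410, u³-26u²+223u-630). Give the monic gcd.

u²-17u+70

Repeated division with remainder:
  u⁴-u³-139u²+49u+4410 = (u+25)(u³-26u²+223u-630) + (288u²-4896u+20160)
  u³-26u²+223u-630 = ((1/288)u-1/32)(288u²-4896u+20160) + (0)
Last nonzero remainder: 288u²-4896u+20160. Dividing through by 288 gives the monic gcd u²-17u+70.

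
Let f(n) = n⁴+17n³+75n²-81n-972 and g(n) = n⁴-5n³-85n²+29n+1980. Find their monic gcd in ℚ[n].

Apply the Euclidean algorithm:
  n⁴+17n³+75n²-81n-972 = (n⁴-5n³-85n²+29n+1980) + (22n³+160n²-110n-2952)
  n⁴-5n³-85n²+29n+1980 = ((1/22)n-135/242)(22n³+160n²-110n-2952) + ((1120/121)n²+(1120/11)n+40320/121)
  22n³+160n²-110n-2952 = ((1331/560)n-4961/560)((1120/121)n²+(1120/11)n+40320/121) + (0)
Last nonzero remainder: (1120/121)n²+(1120/11)n+40320/121. Dividing through by 1120/121 gives the monic gcd n²+11n+36.

n²+11n+36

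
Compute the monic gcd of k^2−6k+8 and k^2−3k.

1

By polynomial division,
  k^2−6k+8 = (k^2−3k) + (−3k+8)
  k^2−3k = (−(1/3)k+1/9)(−3k+8) + (−8/9)
  −3k+8 = ((27/8)k−9)(−8/9) + (0)
The last nonzero remainder is the constant −8/9, so the polynomials are coprime and gcd = 1.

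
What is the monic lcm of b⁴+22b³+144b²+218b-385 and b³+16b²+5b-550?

b⁶+27b⁵+204b⁴-162b³-6495b²-12825b+19250

By polynomial division,
  b⁴+22b³+144b²+218b-385 = (b+6)(b³+16b²+5b-550) + (43b²+738b+2915)
  b³+16b²+5b-550 = ((1/43)b-50/1849)(43b²+738b+2915) + (-(79200/1849)b-871200/1849)
  43b²+738b+2915 = (-(79507/79200)b-97997/15840)(-(79200/1849)b-871200/1849) + (0)
Last nonzero remainder: -(79200/1849)b-871200/1849. Dividing through by -79200/1849 gives the monic gcd b+11.
Then lcm(f, g) = f·g / gcd(f, g); expanding and making the result monic gives the answer.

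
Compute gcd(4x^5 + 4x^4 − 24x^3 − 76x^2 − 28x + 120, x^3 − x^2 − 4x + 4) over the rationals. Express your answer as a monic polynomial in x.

x^2 + x − 2

Euclidean algorithm in ℚ[x]:
  4x^5 + 4x^4 − 24x^3 − 76x^2 − 28x + 120 = (4x^2 + 8x)(x^3 − x^2 − 4x + 4) + (−60x^2 − 60x + 120)
  x^3 − x^2 − 4x + 4 = (−(1/60)x + 1/30)(−60x^2 − 60x + 120) + (0)
Last nonzero remainder: −60x^2 − 60x + 120. Dividing through by −60 gives the monic gcd x^2 + x − 2.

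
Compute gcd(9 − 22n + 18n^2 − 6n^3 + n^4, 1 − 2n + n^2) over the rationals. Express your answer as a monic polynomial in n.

1 − 2n + n^2

By polynomial division,
  n^4 − 6n^3 + 18n^2 − 22n + 9 = (n^2 − 4n + 9)(n^2 − 2n + 1) + (0)
The last nonzero remainder n^2 − 2n + 1 is already monic.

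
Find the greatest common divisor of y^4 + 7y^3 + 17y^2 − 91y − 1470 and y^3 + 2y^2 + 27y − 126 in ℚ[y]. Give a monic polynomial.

y^2 + 5y + 42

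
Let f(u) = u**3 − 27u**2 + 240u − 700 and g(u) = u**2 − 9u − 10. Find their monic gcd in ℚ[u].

u − 10

Repeated division with remainder:
  u**3 − 27u**2 + 240u − 700 = (u − 18)(u**2 − 9u − 10) + (88u − 880)
  u**2 − 9u − 10 = ((1/88)u + 1/88)(88u − 880) + (0)
Last nonzero remainder: 88u − 880. Dividing through by 88 gives the monic gcd u − 10.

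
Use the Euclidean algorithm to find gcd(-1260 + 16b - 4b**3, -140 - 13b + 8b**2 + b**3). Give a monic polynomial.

7 + b

Euclidean algorithm in ℚ[b]:
  -4b**3 + 16b - 1260 = (-4)(b**3 + 8b**2 - 13b - 140) + (32b**2 - 36b - 1820)
  b**3 + 8b**2 - 13b - 140 = ((1/32)b + 73/256)(32b**2 - 36b - 1820) + ((3465/64)b + 24255/64)
  32b**2 - 36b - 1820 = ((2048/3465)b - 3328/693)((3465/64)b + 24255/64) + (0)
Last nonzero remainder: (3465/64)b + 24255/64. Dividing through by 3465/64 gives the monic gcd b + 7.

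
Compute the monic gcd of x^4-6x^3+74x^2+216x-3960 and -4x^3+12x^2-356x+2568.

x-6

Repeated division with remainder:
  x^4-6x^3+74x^2+216x-3960 = (-(1/4)x+3/4)(-4x^3+12x^2-356x+2568) + (-24x^2+1125x-5886)
  -4x^3+12x^2-356x+2568 = ((1/6)x+117/16)(-24x^2+1125x-5886) + (-(121625/16)x+364875/8)
  -24x^2+1125x-5886 = ((384/121625)x-15696/121625)(-(121625/16)x+364875/8) + (0)
Last nonzero remainder: -(121625/16)x+364875/8. Dividing through by -121625/16 gives the monic gcd x-6.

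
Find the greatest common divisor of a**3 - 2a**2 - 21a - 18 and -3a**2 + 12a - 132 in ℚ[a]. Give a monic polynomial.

1

Euclidean algorithm in ℚ[a]:
  a**3 - 2a**2 - 21a - 18 = (-(1/3)a - 2/3)(-3a**2 + 12a - 132) + (-57a - 106)
  -3a**2 + 12a - 132 = ((1/19)a - 334/1083)(-57a - 106) + (-178360/1083)
  -57a - 106 = ((61731/178360)a + 57399/89180)(-178360/1083) + (0)
The last nonzero remainder is the constant -178360/1083, so the polynomials are coprime and gcd = 1.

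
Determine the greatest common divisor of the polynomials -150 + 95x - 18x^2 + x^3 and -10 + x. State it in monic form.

-10 + x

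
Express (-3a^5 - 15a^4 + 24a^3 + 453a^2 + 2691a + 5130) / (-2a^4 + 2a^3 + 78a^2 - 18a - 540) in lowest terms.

Apply the Euclidean algorithm:
  -3a^5 - 15a^4 + 24a^3 + 453a^2 + 2691a + 5130 = ((3/2)a + 9)(-2a^4 + 2a^3 + 78a^2 - 18a - 540) + (-111a^3 - 222a^2 + 3663a + 9990)
  -2a^4 + 2a^3 + 78a^2 - 18a - 540 = ((2/111)a - 2/37)(-111a^3 - 222a^2 + 3663a + 9990) + (0)
Last nonzero remainder: -111a^3 - 222a^2 + 3663a + 9990. Dividing through by -111 gives the monic gcd a^3 + 2a^2 - 33a - 90.
Cancel a^3 + 2a^2 - 33a - 90 from numerator and denominator to get the reduced form.

(3a^2 + 9a + 57)/(2a - 6)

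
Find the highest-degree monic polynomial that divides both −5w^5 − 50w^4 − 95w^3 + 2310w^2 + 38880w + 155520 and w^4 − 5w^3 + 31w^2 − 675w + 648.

w^3 − 4w^2 + 27w − 648

Repeated division with remainder:
  −5w^5 − 50w^4 − 95w^3 + 2310w^2 + 38880w + 155520 = (−5w − 75)(w^4 − 5w^3 + 31w^2 − 675w + 648) + (−315w^3 + 1260w^2 − 8505w + 204120)
  w^4 − 5w^3 + 31w^2 − 675w + 648 = (−(1/315)w + 1/315)(−315w^3 + 1260w^2 − 8505w + 204120) + (0)
Last nonzero remainder: −315w^3 + 1260w^2 − 8505w + 204120. Dividing through by −315 gives the monic gcd w^3 − 4w^2 + 27w − 648.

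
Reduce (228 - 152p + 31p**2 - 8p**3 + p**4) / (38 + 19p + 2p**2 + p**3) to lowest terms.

(12 - 8p + p**2)/(2 + p)

Repeated division with remainder:
  p**4 - 8p**3 + 31p**2 - 152p + 228 = (p - 10)(p**3 + 2p**2 + 19p + 38) + (32p**2 + 608)
  p**3 + 2p**2 + 19p + 38 = ((1/32)p + 1/16)(32p**2 + 608) + (0)
Last nonzero remainder: 32p**2 + 608. Dividing through by 32 gives the monic gcd p**2 + 19.
Cancel p**2 + 19 from numerator and denominator to get the reduced form.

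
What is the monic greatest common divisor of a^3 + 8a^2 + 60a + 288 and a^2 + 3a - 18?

Repeated division with remainder:
  a^3 + 8a^2 + 60a + 288 = (a + 5)(a^2 + 3a - 18) + (63a + 378)
  a^2 + 3a - 18 = ((1/63)a - 1/21)(63a + 378) + (0)
Last nonzero remainder: 63a + 378. Dividing through by 63 gives the monic gcd a + 6.

a + 6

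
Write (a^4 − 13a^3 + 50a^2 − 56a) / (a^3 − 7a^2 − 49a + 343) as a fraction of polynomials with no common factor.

(a^3 − 6a^2 + 8a)/(a^2 − 49)

By polynomial division,
  a^4 − 13a^3 + 50a^2 − 56a = (a − 6)(a^3 − 7a^2 − 49a + 343) + (57a^2 − 693a + 2058)
  a^3 − 7a^2 − 49a + 343 = ((1/57)a + 98/1083)(57a^2 − 693a + 2058) + (−(8085/361)a + 56595/361)
  57a^2 − 693a + 2058 = (−(6859/2695)a + 722/55)(−(8085/361)a + 56595/361) + (0)
Last nonzero remainder: −(8085/361)a + 56595/361. Dividing through by −8085/361 gives the monic gcd a − 7.
Cancel a − 7 from numerator and denominator to get the reduced form.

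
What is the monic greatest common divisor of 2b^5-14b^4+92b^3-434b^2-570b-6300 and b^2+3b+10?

Euclidean algorithm in ℚ[b]:
  2b^5-14b^4+92b^3-434b^2-570b-6300 = (2b^3-20b^2+132b-630)(b^2+3b+10) + (0)
The last nonzero remainder b^2+3b+10 is already monic.

b^2+3b+10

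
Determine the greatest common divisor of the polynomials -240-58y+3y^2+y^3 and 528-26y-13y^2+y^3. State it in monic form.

-48-2y+y^2

Apply the Euclidean algorithm:
  y^3+3y^2-58y-240 = (y^3-13y^2-26y+528) + (16y^2-32y-768)
  y^3-13y^2-26y+528 = ((1/16)y-11/16)(16y^2-32y-768) + (0)
Last nonzero remainder: 16y^2-32y-768. Dividing through by 16 gives the monic gcd y^2-2y-48.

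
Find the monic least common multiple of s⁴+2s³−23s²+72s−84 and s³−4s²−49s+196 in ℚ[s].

s⁶−9s⁵−17s⁴+381s³−1520s²+2940s−2352

Repeated division with remainder:
  s⁴+2s³−23s²+72s−84 = (s+6)(s³−4s²−49s+196) + (50s²+170s−1260)
  s³−4s²−49s+196 = ((1/50)s−37/250)(50s²+170s−1260) + ((34/25)s+238/25)
  50s²+170s−1260 = ((625/17)s−2250/17)((34/25)s+238/25) + (0)
Last nonzero remainder: (34/25)s+238/25. Dividing through by 34/25 gives the monic gcd s+7.
Then lcm(f, g) = f·g / gcd(f, g); expanding and making the result monic gives the answer.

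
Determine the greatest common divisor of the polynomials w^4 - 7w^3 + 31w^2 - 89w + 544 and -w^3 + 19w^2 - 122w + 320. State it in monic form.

w^2 - 9w + 32

Repeated division with remainder:
  w^4 - 7w^3 + 31w^2 - 89w + 544 = (-w - 12)(-w^3 + 19w^2 - 122w + 320) + (137w^2 - 1233w + 4384)
  -w^3 + 19w^2 - 122w + 320 = (-(1/137)w + 10/137)(137w^2 - 1233w + 4384) + (0)
Last nonzero remainder: 137w^2 - 1233w + 4384. Dividing through by 137 gives the monic gcd w^2 - 9w + 32.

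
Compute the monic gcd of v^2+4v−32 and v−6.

Repeated division with remainder:
  v^2+4v−32 = (v+10)(v−6) + (28)
  v−6 = ((1/28)v−3/14)(28) + (0)
The last nonzero remainder is the constant 28, so the polynomials are coprime and gcd = 1.

1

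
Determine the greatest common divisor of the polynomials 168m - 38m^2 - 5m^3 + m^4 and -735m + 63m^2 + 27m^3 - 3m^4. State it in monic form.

Repeated division with remainder:
  m^4 - 5m^3 - 38m^2 + 168m = (-1/3)(-3m^4 + 27m^3 + 63m^2 - 735m) + (4m^3 - 17m^2 - 77m)
  -3m^4 + 27m^3 + 63m^2 - 735m = (-(3/4)m + 57/16)(4m^3 - 17m^2 - 77m) + ((1053/16)m^2 - (7371/16)m)
  4m^3 - 17m^2 - 77m = ((64/1053)m + 176/1053)((1053/16)m^2 - (7371/16)m) + (0)
Last nonzero remainder: (1053/16)m^2 - (7371/16)m. Dividing through by 1053/16 gives the monic gcd m^2 - 7m.

-7m + m^2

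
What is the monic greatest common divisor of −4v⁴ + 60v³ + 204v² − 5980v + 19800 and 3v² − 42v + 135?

v² − 14v + 45

Repeated division with remainder:
  −4v⁴ + 60v³ + 204v² − 5980v + 19800 = (−(4/3)v² + (4/3)v + 440/3)(3v² − 42v + 135) + (0)
Last nonzero remainder: 3v² − 42v + 135. Dividing through by 3 gives the monic gcd v² − 14v + 45.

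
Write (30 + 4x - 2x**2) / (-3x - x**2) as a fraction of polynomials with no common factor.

Euclidean algorithm in ℚ[x]:
  -2x**2 + 4x + 30 = (2)(-x**2 - 3x) + (10x + 30)
  -x**2 - 3x = (-(1/10)x)(10x + 30) + (0)
Last nonzero remainder: 10x + 30. Dividing through by 10 gives the monic gcd x + 3.
Cancel x + 3 from numerator and denominator to get the reduced form.

(-10 + 2x)/(x)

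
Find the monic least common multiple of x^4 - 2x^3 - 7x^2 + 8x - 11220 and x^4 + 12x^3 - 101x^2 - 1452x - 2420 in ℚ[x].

x^6 + 11x^5 - 11x^4 - 127x^3 - 11270x^2 - 145684x - 246840

Repeated division with remainder:
  x^4 - 2x^3 - 7x^2 + 8x - 11220 = (x^4 + 12x^3 - 101x^2 - 1452x - 2420) + (-14x^3 + 94x^2 + 1460x - 8800)
  x^4 + 12x^3 - 101x^2 - 1452x - 2420 = (-(1/14)x - 131/98)(-14x^3 + 94x^2 + 1460x - 8800) + ((6318/49)x^2 - (6318/49)x - 694980/49)
  -14x^3 + 94x^2 + 1460x - 8800 = (-(343/3159)x + 1960/3159)((6318/49)x^2 - (6318/49)x - 694980/49) + (0)
Last nonzero remainder: (6318/49)x^2 - (6318/49)x - 694980/49. Dividing through by 6318/49 gives the monic gcd x^2 - x - 110.
Then lcm(f, g) = f·g / gcd(f, g); expanding and making the result monic gives the answer.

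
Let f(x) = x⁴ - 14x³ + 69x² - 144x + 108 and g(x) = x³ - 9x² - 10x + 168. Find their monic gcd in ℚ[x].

Euclidean algorithm in ℚ[x]:
  x⁴ - 14x³ + 69x² - 144x + 108 = (x - 5)(x³ - 9x² - 10x + 168) + (34x² - 362x + 948)
  x³ - 9x² - 10x + 168 = ((1/34)x + 14/289)(34x² - 362x + 948) + (-(5880/289)x + 35280/289)
  34x² - 362x + 948 = (-(4913/2940)x + 22831/2940)(-(5880/289)x + 35280/289) + (0)
Last nonzero remainder: -(5880/289)x + 35280/289. Dividing through by -5880/289 gives the monic gcd x - 6.

x - 6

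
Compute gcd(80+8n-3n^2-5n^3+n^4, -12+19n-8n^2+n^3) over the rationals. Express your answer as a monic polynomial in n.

Euclidean algorithm in ℚ[n]:
  n^4-5n^3-3n^2+8n+80 = (n+3)(n^3-8n^2+19n-12) + (2n^2-37n+116)
  n^3-8n^2+19n-12 = ((1/2)n+21/4)(2n^2-37n+116) + ((621/4)n-621)
  2n^2-37n+116 = ((8/621)n-116/621)((621/4)n-621) + (0)
Last nonzero remainder: (621/4)n-621. Dividing through by 621/4 gives the monic gcd n-4.

-4+n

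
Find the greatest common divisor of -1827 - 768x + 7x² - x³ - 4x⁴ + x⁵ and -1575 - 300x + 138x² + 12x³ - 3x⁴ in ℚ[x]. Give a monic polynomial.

-21 - 4x + x²

Apply the Euclidean algorithm:
  x⁵ - 4x⁴ - x³ + 7x² - 768x - 1827 = (-(1/3)x)(-3x⁴ + 12x³ + 138x² - 300x - 1575) + (45x³ - 93x² - 1293x - 1827)
  -3x⁴ + 12x³ + 138x² - 300x - 1575 = (-(1/15)x + 29/225)(45x³ - 93x² - 1293x - 1827) + ((4784/75)x² - (19136/75)x - 33488/25)
  45x³ - 93x² - 1293x - 1827 = ((3375/4784)x + 6525/4784)((4784/75)x² - (19136/75)x - 33488/25) + (0)
Last nonzero remainder: (4784/75)x² - (19136/75)x - 33488/25. Dividing through by 4784/75 gives the monic gcd x² - 4x - 21.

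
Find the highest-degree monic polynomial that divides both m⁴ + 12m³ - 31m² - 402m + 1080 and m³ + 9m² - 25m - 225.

Repeated division with remainder:
  m⁴ + 12m³ - 31m² - 402m + 1080 = (m + 3)(m³ + 9m² - 25m - 225) + (-33m² - 102m + 1755)
  m³ + 9m² - 25m - 225 = (-(1/33)m - 65/363)(-33m² - 102m + 1755) + ((1200/121)m + 10800/121)
  -33m² - 102m + 1755 = (-(1331/400)m + 1573/80)((1200/121)m + 10800/121) + (0)
Last nonzero remainder: (1200/121)m + 10800/121. Dividing through by 1200/121 gives the monic gcd m + 9.

m + 9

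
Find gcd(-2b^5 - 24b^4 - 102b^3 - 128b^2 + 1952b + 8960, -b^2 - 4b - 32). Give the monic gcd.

b^2 + 4b + 32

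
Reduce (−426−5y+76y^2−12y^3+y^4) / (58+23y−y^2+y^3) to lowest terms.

(−213+104y−14y^2+y^3)/(29−3y+y^2)

By polynomial division,
  y^4−12y^3+76y^2−5y−426 = (y−11)(y^3−y^2+23y+58) + (42y^2+190y+212)
  y^3−y^2+23y+58 = ((1/42)y−58/441)(42y^2+190y+212) + ((18937/441)y+37874/441)
  42y^2+190y+212 = ((18522/18937)y+46746/18937)((18937/441)y+37874/441) + (0)
Last nonzero remainder: (18937/441)y+37874/441. Dividing through by 18937/441 gives the monic gcd y+2.
Cancel y+2 from numerator and denominator to get the reduced form.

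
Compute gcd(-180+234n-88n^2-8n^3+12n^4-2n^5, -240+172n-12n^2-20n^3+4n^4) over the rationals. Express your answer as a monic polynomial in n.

15-7n-n^2+n^3

Euclidean algorithm in ℚ[n]:
  -2n^5+12n^4-8n^3-88n^2+234n-180 = (-(1/2)n+1/2)(4n^4-20n^3-12n^2+172n-240) + (-4n^3+4n^2+28n-60)
  4n^4-20n^3-12n^2+172n-240 = (-n+4)(-4n^3+4n^2+28n-60) + (0)
Last nonzero remainder: -4n^3+4n^2+28n-60. Dividing through by -4 gives the monic gcd n^3-n^2-7n+15.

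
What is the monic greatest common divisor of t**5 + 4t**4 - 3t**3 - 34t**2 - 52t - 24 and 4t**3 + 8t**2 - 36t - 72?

By polynomial division,
  t**5 + 4t**4 - 3t**3 - 34t**2 - 52t - 24 = ((1/4)t**2 + (1/2)t + 1/2)(4t**3 + 8t**2 - 36t - 72) + (-2t**2 + 2t + 12)
  4t**3 + 8t**2 - 36t - 72 = (-2t - 6)(-2t**2 + 2t + 12) + (0)
Last nonzero remainder: -2t**2 + 2t + 12. Dividing through by -2 gives the monic gcd t**2 - t - 6.

t**2 - t - 6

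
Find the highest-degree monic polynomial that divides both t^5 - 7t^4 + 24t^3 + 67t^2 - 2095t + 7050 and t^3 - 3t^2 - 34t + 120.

t^2 + t - 30

Euclidean algorithm in ℚ[t]:
  t^5 - 7t^4 + 24t^3 + 67t^2 - 2095t + 7050 = (t^2 - 4t + 46)(t^3 - 3t^2 - 34t + 120) + (-51t^2 - 51t + 1530)
  t^3 - 3t^2 - 34t + 120 = (-(1/51)t + 4/51)(-51t^2 - 51t + 1530) + (0)
Last nonzero remainder: -51t^2 - 51t + 1530. Dividing through by -51 gives the monic gcd t^2 + t - 30.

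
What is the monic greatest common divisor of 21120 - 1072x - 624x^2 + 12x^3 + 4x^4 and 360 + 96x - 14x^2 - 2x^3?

By polynomial division,
  4x^4 + 12x^3 - 624x^2 - 1072x + 21120 = (-2x + 8)(-2x^3 - 14x^2 + 96x + 360) + (-320x^2 - 1120x + 18240)
  -2x^3 - 14x^2 + 96x + 360 = ((1/160)x + 7/320)(-320x^2 - 1120x + 18240) + ((13/2)x - 39)
  -320x^2 - 1120x + 18240 = (-(640/13)x - 6080/13)((13/2)x - 39) + (0)
Last nonzero remainder: (13/2)x - 39. Dividing through by 13/2 gives the monic gcd x - 6.

-6 + x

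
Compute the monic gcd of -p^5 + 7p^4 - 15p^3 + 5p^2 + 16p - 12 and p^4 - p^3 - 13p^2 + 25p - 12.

Apply the Euclidean algorithm:
  -p^5 + 7p^4 - 15p^3 + 5p^2 + 16p - 12 = (-p + 6)(p^4 - p^3 - 13p^2 + 25p - 12) + (-22p^3 + 108p^2 - 146p + 60)
  p^4 - p^3 - 13p^2 + 25p - 12 = (-(1/22)p - 43/242)(-22p^3 + 108p^2 - 146p + 60) + (-(54/121)p^2 + (216/121)p - 162/121)
  -22p^3 + 108p^2 - 146p + 60 = ((1331/27)p - 1210/27)(-(54/121)p^2 + (216/121)p - 162/121) + (0)
Last nonzero remainder: -(54/121)p^2 + (216/121)p - 162/121. Dividing through by -54/121 gives the monic gcd p^2 - 4p + 3.

p^2 - 4p + 3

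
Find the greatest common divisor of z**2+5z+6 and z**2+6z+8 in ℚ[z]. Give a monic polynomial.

Repeated division with remainder:
  z**2+5z+6 = (z**2+6z+8) + (-z-2)
  z**2+6z+8 = (-z-4)(-z-2) + (0)
Last nonzero remainder: -z-2. Dividing through by -1 gives the monic gcd z+2.

z+2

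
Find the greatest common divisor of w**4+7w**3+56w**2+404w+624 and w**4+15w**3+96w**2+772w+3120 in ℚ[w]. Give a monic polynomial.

By polynomial division,
  w**4+7w**3+56w**2+404w+624 = (w**4+15w**3+96w**2+772w+3120) + (-8w**3-40w**2-368w-2496)
  w**4+15w**3+96w**2+772w+3120 = (-(1/8)w-5/4)(-8w**3-40w**2-368w-2496) + (0)
Last nonzero remainder: -8w**3-40w**2-368w-2496. Dividing through by -8 gives the monic gcd w**3+5w**2+46w+312.

w**3+5w**2+46w+312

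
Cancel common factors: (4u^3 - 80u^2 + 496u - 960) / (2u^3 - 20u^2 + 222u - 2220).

(2u^2 - 20u + 48)/(u^2 + 111)

Apply the Euclidean algorithm:
  4u^3 - 80u^2 + 496u - 960 = (2)(2u^3 - 20u^2 + 222u - 2220) + (-40u^2 + 52u + 3480)
  2u^3 - 20u^2 + 222u - 2220 = (-(1/20)u + 87/200)(-40u^2 + 52u + 3480) + ((18669/50)u - 18669/5)
  -40u^2 + 52u + 3480 = (-(2000/18669)u - 5800/6223)((18669/50)u - 18669/5) + (0)
Last nonzero remainder: (18669/50)u - 18669/5. Dividing through by 18669/50 gives the monic gcd u - 10.
Cancel u - 10 from numerator and denominator to get the reduced form.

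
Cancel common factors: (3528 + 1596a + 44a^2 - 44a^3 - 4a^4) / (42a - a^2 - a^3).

(84 + 40a + 4a^2)/(a)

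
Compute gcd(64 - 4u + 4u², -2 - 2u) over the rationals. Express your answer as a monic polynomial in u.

1

Repeated division with remainder:
  4u² - 4u + 64 = (-2u + 4)(-2u - 2) + (72)
  -2u - 2 = (-(1/36)u - 1/36)(72) + (0)
The last nonzero remainder is the constant 72, so the polynomials are coprime and gcd = 1.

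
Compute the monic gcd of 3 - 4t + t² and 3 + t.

1

By polynomial division,
  t² - 4t + 3 = (t - 7)(t + 3) + (24)
  t + 3 = ((1/24)t + 1/8)(24) + (0)
The last nonzero remainder is the constant 24, so the polynomials are coprime and gcd = 1.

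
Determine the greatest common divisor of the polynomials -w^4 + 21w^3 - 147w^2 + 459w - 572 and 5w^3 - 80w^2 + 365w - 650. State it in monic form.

Repeated division with remainder:
  -w^4 + 21w^3 - 147w^2 + 459w - 572 = (-(1/5)w + 1)(5w^3 - 80w^2 + 365w - 650) + (6w^2 - 36w + 78)
  5w^3 - 80w^2 + 365w - 650 = ((5/6)w - 25/3)(6w^2 - 36w + 78) + (0)
Last nonzero remainder: 6w^2 - 36w + 78. Dividing through by 6 gives the monic gcd w^2 - 6w + 13.

w^2 - 6w + 13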